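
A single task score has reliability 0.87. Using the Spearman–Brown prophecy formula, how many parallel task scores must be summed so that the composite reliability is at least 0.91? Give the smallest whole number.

2

k ≥ ρ*(1−ρ₁)/(ρ₁(1−ρ*)) = 0.91·0.13 / (0.87·0.09) = 1.511.
Smallest integer k = 2.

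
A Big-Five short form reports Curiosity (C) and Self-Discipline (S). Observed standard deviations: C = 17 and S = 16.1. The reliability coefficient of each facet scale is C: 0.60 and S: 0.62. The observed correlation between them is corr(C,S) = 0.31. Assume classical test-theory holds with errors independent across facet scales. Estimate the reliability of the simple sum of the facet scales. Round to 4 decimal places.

Var(C+S) = 17² + 16.1² + 2·[17·16.1·0.31] = 548.21 + 169.694 = 717.904.
With uncorrelated errors the cross-covariances are all true-score covariance, so they carry over unchanged; only the diagonal terms shrink to ρᵢσᵢ².
True-score variance = [17²·0.60 + 16.1²·0.62] + 169.694 = 334.11 + 169.694 = 503.804.
Reliability = 503.804 / 717.904 = 0.7018.

0.7018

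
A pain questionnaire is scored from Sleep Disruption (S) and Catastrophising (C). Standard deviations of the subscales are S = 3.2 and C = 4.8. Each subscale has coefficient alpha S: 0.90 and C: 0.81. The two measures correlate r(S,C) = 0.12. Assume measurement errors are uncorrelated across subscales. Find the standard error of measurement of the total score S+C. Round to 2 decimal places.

2.32

Var(total) = 33.28 + 3.6864 = 36.9664.
True-score variance = 27.8784 + 3.6864 = 31.5648, so reliability = 0.8539.
Error variance = 36.9664 − 31.5648 = 5.4016; SEM = √5.4016 = 2.32.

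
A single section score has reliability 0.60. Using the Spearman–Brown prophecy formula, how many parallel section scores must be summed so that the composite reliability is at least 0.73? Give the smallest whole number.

k ≥ ρ*(1−ρ₁)/(ρ₁(1−ρ*)) = 0.73·0.40 / (0.60·0.27) = 1.802.
Smallest integer k = 2.

2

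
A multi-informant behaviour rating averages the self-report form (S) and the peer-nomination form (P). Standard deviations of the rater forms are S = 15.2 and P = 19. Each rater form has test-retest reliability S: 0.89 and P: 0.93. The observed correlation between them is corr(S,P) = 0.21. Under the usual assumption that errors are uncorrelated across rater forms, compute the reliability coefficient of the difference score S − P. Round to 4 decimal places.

0.8923

Var(S−P) = 15.2² + 19² − 2·15.2·19·0.21 = 592.04 − 121.296 = 470.744.
Under uncorrelated errors the observed covariances equal the true-score covariances, so only the own-variance terms attenuate.
True-score variance = [15.2²·0.89 + 19²·0.93] − 121.296 = 541.356 − 121.296 = 420.06.
Reliability = 420.06 / 470.744 = 0.8923.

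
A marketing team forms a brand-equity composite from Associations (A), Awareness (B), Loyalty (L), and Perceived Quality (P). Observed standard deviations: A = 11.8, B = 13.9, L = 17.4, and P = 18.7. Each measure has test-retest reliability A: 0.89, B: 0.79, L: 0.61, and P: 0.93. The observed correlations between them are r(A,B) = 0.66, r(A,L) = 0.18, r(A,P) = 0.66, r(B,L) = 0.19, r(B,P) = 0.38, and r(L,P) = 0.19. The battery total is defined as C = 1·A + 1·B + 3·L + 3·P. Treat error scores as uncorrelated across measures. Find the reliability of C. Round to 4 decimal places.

Var(C) = 11.8² + 13.9² + 3²·17.4² + 3²·18.7² + 2·[11.8·13.9·0.66 + 3·11.8·17.4·0.18 + 3·11.8·18.7·0.66 + 3·13.9·17.4·0.19 + 3·13.9·18.7·0.38 + 9·17.4·18.7·0.19] = 6204.5 + 3293.23 = 9497.73.
Because errors are independent across components, Cov(Tᵢ,Tⱼ) = Cov(Xᵢ,Xⱼ); the off-diagonal part of the true-score variance is the same as above.
True-score variance = [11.8²·0.89 + 13.9²·0.79 + 3²·17.4²·0.61 + 3²·18.7²·0.93] + 3293.23 = 4865.62 + 3293.23 = 8158.84.
Reliability = 8158.84 / 9497.73 = 0.8590.

0.8590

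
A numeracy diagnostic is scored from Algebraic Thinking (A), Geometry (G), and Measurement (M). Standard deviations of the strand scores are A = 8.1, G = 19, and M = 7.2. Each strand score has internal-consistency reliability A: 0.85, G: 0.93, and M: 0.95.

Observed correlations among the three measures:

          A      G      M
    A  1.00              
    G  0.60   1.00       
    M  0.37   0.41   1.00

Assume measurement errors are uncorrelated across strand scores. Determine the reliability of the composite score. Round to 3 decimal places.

0.954

Var(A+G+M) = 8.1² + 19² + 7.2² + 2·[8.1·19·0.60 + 8.1·7.2·0.37 + 19·7.2·0.41] = 478.45 + 340.013 = 818.463.
Because errors are independent across components, Cov(Tᵢ,Tⱼ) = Cov(Xᵢ,Xⱼ); the off-diagonal part of the true-score variance is the same as above.
True-score variance = [8.1²·0.85 + 19²·0.93 + 7.2²·0.95] + 340.013 = 440.747 + 340.013 = 780.759.
Reliability = 780.759 / 818.463 = 0.954.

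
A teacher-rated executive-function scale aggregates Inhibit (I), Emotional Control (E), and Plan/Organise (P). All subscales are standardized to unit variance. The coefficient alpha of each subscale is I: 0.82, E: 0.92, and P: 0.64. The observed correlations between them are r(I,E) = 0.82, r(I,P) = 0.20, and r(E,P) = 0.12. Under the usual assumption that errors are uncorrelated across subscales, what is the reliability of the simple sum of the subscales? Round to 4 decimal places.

0.8826

Var(I+E+P) = 3 + 2·[0.82 + 0.20 + 0.12] = 3 + 2.28 = 5.28.
Under uncorrelated errors the observed covariances equal the true-score covariances, so only the own-variance terms attenuate.
True-score variance = [0.82 + 0.92 + 0.64] + 2.28 = 2.38 + 2.28 = 4.66.
Reliability = 4.66 / 5.28 = 0.8826.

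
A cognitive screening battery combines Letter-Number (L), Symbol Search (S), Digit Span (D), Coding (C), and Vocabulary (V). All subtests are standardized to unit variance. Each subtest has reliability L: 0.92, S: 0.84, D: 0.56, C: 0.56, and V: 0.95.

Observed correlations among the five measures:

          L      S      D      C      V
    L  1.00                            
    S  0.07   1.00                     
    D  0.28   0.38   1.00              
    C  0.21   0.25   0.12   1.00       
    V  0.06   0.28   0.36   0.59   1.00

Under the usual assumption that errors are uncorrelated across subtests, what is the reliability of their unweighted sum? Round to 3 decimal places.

0.885

Var(L+S+D+C+V) = 5 + 2·[0.07 + 0.28 + 0.21 + 0.06 + 0.38 + 0.25 + 0.28 + 0.12 + 0.36 + 0.59] = 5 + 5.2 = 10.2.
Because errors are independent across components, Cov(Tᵢ,Tⱼ) = Cov(Xᵢ,Xⱼ); the off-diagonal part of the true-score variance is the same as above.
True-score variance = [0.92 + 0.84 + 0.56 + 0.56 + 0.95] + 5.2 = 3.83 + 5.2 = 9.03.
Reliability = 9.03 / 10.2 = 0.885.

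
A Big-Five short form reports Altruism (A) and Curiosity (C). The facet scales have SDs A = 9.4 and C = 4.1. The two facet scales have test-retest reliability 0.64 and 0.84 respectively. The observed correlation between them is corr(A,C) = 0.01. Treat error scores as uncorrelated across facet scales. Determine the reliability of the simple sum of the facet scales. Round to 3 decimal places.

Var(A+C) = 9.4² + 4.1² + 2·[9.4·4.1·0.01] = 105.17 + 0.7708 = 105.941.
With uncorrelated errors the cross-covariances are all true-score covariance, so they carry over unchanged; only the diagonal terms shrink to ρᵢσᵢ².
True-score variance = [9.4²·0.64 + 4.1²·0.84] + 0.7708 = 70.6708 + 0.7708 = 71.4416.
Reliability = 71.4416 / 105.941 = 0.674.

0.674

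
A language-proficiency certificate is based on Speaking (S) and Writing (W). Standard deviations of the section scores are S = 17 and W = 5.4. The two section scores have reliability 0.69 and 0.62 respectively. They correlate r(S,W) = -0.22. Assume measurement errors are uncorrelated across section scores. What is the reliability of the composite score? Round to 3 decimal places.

0.638

Var(S+W) = 17² + 5.4² + 2·[17·5.4·(-0.22)] = 318.16 − 40.392 = 277.768.
Under uncorrelated errors the observed covariances equal the true-score covariances, so only the own-variance terms attenuate.
True-score variance = [17²·0.69 + 5.4²·0.62] − 40.392 = 217.489 − 40.392 = 177.097.
Reliability = 177.097 / 277.768 = 0.638.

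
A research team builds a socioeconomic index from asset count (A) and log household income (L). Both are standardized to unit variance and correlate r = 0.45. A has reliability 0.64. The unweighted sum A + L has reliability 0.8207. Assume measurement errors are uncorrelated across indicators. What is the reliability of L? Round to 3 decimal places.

0.840

Var(A+L) = 2 + 2·0.45 = 2.900.
True-score variance = ρ_A + ρ_L + 2·0.45, so 0.8207 = (0.64 + ρ_L + 0.90) / 2.900.
ρ_L = 0.8207·2.900 − 0.64 − 0.90 = 0.840.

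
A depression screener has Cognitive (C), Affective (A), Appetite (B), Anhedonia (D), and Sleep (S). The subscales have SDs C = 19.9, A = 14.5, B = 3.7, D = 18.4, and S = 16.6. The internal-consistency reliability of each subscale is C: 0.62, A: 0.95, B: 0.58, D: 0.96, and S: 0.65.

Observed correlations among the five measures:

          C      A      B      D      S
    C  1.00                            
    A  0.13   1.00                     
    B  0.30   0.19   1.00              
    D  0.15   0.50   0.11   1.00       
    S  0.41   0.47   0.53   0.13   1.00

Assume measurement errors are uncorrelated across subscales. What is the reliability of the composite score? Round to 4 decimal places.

Var(C+A+B+D+S) = 19.9² + 14.5² + 3.7² + 18.4² + 16.6² + 2·[19.9·14.5·0.13 + 19.9·3.7·0.30 + 19.9·18.4·0.15 + 19.9·16.6·0.41 + 14.5·3.7·0.19 + 14.5·18.4·0.50 + 14.5·16.6·0.47 + 3.7·18.4·0.11 + 3.7·16.6·0.53 + 18.4·16.6·0.13] = 1234.07 + 1172.87 = 2406.94.
Because errors are independent across components, Cov(Tᵢ,Tⱼ) = Cov(Xᵢ,Xⱼ); the off-diagonal part of the true-score variance is the same as above.
True-score variance = [19.9²·0.62 + 14.5²·0.95 + 3.7²·0.58 + 18.4²·0.96 + 16.6²·0.65] + 1172.87 = 957.335 + 1172.87 = 2130.21.
Reliability = 2130.21 / 2406.94 = 0.8850.

0.8850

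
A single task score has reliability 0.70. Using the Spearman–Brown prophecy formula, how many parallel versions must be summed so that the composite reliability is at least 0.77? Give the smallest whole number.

k ≥ ρ*(1−ρ₁)/(ρ₁(1−ρ*)) = 0.77·0.30 / (0.70·0.23) = 1.435.
Smallest integer k = 2.

2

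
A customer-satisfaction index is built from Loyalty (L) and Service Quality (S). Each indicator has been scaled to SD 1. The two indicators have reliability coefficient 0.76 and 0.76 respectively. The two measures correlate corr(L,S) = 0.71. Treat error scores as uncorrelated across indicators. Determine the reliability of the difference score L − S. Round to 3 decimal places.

0.172

Var(L−S) = 1 + 1 − 2·0.71 = 2 − 1.42 = 0.58.
Because errors are independent across components, Cov(Tᵢ,Tⱼ) = Cov(Xᵢ,Xⱼ); the off-diagonal part of the true-score variance is the same as above.
True-score variance = [0.76 + 0.76] − 1.42 = 1.52 − 1.42 = 0.1.
Reliability = 0.1 / 0.58 = 0.172.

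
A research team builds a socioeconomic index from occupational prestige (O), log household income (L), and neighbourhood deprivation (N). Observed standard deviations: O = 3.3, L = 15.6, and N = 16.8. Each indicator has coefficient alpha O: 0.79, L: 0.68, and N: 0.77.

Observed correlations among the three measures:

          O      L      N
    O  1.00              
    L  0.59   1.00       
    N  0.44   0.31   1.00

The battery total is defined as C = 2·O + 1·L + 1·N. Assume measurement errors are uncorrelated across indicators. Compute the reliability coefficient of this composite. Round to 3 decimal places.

0.840

Var(C) = 2²·3.3² + 15.6² + 16.8² + 2·[2·3.3·15.6·0.59 + 2·3.3·16.8·0.44 + 15.6·16.8·0.31] = 569.16 + 381.557 = 950.717.
Because errors are independent across components, Cov(Tᵢ,Tⱼ) = Cov(Xᵢ,Xⱼ); the off-diagonal part of the true-score variance is the same as above.
True-score variance = [2²·3.3²·0.79 + 15.6²·0.68 + 16.8²·0.77] + 381.557 = 417.222 + 381.557 = 798.779.
Reliability = 798.779 / 950.717 = 0.840.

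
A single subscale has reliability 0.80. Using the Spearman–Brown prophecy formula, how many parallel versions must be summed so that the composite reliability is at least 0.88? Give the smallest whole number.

k ≥ ρ*(1−ρ₁)/(ρ₁(1−ρ*)) = 0.88·0.20 / (0.80·0.12) = 1.833.
Smallest integer k = 2.

2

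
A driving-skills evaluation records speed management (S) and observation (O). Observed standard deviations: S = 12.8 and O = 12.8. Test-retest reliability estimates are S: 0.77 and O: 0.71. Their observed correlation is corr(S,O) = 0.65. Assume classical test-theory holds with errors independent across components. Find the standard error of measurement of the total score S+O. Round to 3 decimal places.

9.230

Var(total) = 327.68 + 212.992 = 540.672.
True-score variance = 242.483 + 212.992 = 455.475, so reliability = 0.8424.
Error variance = 540.672 − 455.475 = 85.1968; SEM = √85.1968 = 9.230.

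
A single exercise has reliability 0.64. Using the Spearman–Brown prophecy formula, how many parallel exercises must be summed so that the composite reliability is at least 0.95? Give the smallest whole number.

k ≥ ρ*(1−ρ₁)/(ρ₁(1−ρ*)) = 0.95·0.36 / (0.64·0.05) = 10.687.
Smallest integer k = 11.

11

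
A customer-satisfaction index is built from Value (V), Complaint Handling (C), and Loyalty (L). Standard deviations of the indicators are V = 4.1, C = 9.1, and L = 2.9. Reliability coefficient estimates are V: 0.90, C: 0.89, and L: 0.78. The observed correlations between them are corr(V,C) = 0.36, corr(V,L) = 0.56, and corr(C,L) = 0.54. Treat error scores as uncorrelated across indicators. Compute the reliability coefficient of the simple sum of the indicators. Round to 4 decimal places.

0.9285

Var(V+C+L) = 4.1² + 9.1² + 2.9² + 2·[4.1·9.1·0.36 + 4.1·2.9·0.56 + 9.1·2.9·0.54] = 108.03 + 68.6812 = 176.711.
With uncorrelated errors the cross-covariances are all true-score covariance, so they carry over unchanged; only the diagonal terms shrink to ρᵢσᵢ².
True-score variance = [4.1²·0.90 + 9.1²·0.89 + 2.9²·0.78] + 68.6812 = 95.3897 + 68.6812 = 164.071.
Reliability = 164.071 / 176.711 = 0.9285.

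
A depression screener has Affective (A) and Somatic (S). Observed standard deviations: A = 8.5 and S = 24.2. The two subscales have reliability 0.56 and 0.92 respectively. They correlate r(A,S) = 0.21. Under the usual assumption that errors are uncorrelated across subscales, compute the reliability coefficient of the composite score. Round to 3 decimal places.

Var(A+S) = 8.5² + 24.2² + 2·[8.5·24.2·0.21] = 657.89 + 86.394 = 744.284.
Under uncorrelated errors the observed covariances equal the true-score covariances, so only the own-variance terms attenuate.
True-score variance = [8.5²·0.56 + 24.2²·0.92] + 86.394 = 579.249 + 86.394 = 665.643.
Reliability = 665.643 / 744.284 = 0.894.

0.894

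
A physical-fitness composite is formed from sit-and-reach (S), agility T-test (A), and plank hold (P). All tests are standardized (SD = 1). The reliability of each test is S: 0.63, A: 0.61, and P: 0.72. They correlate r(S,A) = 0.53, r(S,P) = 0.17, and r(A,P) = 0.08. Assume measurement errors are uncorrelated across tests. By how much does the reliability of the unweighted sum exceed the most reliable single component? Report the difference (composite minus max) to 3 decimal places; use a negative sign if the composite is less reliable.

Var(sum) = 3 + 1.56 = 4.56; true-score variance = 1.96 + 1.56 = 3.52; composite reliability = 0.7719.
Max component reliability = 0.7200.
Difference = 0.7719 − 0.7200 = 0.052.

0.052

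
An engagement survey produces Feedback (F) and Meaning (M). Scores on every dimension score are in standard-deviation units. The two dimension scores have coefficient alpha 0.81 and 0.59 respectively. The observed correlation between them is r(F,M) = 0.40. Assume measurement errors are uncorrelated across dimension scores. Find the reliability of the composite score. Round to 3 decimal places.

0.786

Var(F+M) = 2 + 2·[0.40] = 2 + 0.8 = 2.8.
Because errors are independent across components, Cov(Tᵢ,Tⱼ) = Cov(Xᵢ,Xⱼ); the off-diagonal part of the true-score variance is the same as above.
True-score variance = [0.81 + 0.59] + 0.8 = 1.4 + 0.8 = 2.2.
Reliability = 2.2 / 2.8 = 0.786.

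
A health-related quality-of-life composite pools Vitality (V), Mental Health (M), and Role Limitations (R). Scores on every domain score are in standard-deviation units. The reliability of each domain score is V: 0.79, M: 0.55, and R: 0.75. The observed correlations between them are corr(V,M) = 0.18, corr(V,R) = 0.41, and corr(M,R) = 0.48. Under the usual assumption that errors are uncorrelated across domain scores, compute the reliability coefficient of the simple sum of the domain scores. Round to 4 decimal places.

Var(V+M+R) = 3 + 2·[0.18 + 0.41 + 0.48] = 3 + 2.14 = 5.14.
With uncorrelated errors the cross-covariances are all true-score covariance, so they carry over unchanged; only the diagonal terms shrink to ρᵢσᵢ².
True-score variance = [0.79 + 0.55 + 0.75] + 2.14 = 2.09 + 2.14 = 4.23.
Reliability = 4.23 / 5.14 = 0.8230.

0.8230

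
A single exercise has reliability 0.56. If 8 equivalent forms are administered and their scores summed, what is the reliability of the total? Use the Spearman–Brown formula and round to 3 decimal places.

ρ_k = kρ / (1 + (k−1)ρ) = 8·0.56 / (1 + 7·0.56) = 4.480 / 4.920 = 0.911.

0.911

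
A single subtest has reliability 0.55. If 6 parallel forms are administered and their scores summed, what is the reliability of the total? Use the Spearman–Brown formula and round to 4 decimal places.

ρ_k = kρ / (1 + (k−1)ρ) = 6·0.55 / (1 + 5·0.55) = 3.300 / 3.750 = 0.8800.

0.8800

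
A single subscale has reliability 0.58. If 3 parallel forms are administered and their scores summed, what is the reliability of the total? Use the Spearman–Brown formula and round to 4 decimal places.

0.8056

ρ_k = kρ / (1 + (k−1)ρ) = 3·0.58 / (1 + 2·0.58) = 1.740 / 2.160 = 0.8056.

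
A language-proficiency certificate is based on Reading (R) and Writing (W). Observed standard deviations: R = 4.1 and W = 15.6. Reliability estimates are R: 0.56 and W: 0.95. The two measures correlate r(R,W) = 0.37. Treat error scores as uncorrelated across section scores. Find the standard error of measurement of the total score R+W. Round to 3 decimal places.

4.423

Var(total) = 260.17 + 47.3304 = 307.5.
True-score variance = 240.606 + 47.3304 = 287.936, so reliability = 0.9364.
Error variance = 307.5 − 287.936 = 19.5644; SEM = √19.5644 = 4.423.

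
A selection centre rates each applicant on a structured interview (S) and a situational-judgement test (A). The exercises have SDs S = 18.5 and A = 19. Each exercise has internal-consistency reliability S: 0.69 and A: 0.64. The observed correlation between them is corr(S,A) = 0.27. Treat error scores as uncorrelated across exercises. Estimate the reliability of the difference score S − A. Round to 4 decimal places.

0.5402

Var(S−A) = 18.5² + 19² − 2·18.5·19·0.27 = 703.25 − 189.81 = 513.44.
Under uncorrelated errors the observed covariances equal the true-score covariances, so only the own-variance terms attenuate.
True-score variance = [18.5²·0.69 + 19²·0.64] − 189.81 = 467.192 − 189.81 = 277.382.
Reliability = 277.382 / 513.44 = 0.5402.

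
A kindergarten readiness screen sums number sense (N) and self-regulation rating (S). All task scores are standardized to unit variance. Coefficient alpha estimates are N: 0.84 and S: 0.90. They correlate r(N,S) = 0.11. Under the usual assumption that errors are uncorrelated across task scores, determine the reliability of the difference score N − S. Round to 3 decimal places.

0.854

Var(N−S) = 1 + 1 − 2·0.11 = 2 − 0.22 = 1.78.
With uncorrelated errors the cross-covariances are all true-score covariance, so they carry over unchanged; only the diagonal terms shrink to ρᵢσᵢ².
True-score variance = [0.84 + 0.90] − 0.22 = 1.74 − 0.22 = 1.52.
Reliability = 1.52 / 1.78 = 0.854.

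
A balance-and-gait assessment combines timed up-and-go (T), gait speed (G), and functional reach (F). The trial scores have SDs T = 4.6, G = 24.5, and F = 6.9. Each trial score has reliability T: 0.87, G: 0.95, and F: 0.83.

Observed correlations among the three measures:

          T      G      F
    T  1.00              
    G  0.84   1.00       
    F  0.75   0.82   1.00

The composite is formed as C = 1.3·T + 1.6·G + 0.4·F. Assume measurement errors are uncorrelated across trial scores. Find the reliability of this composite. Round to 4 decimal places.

Var(C) = 1.3²·4.6² + 1.6²·24.5² + 0.4²·6.9² + 2·[2.08·4.6·24.5·0.84 + 0.52·4.6·6.9·0.75 + 0.64·24.5·6.9·0.82] = 1580.02 + 596.011 = 2176.03.
With uncorrelated errors the cross-covariances are all true-score covariance, so they carry over unchanged; only the diagonal terms shrink to ρᵢσᵢ².
True-score variance = [1.3²·4.6²·0.87 + 1.6²·24.5²·0.95 + 0.4²·6.9²·0.83] + 596.011 = 1497.24 + 596.011 = 2093.25.
Reliability = 2093.25 / 2176.03 = 0.9620.

0.9620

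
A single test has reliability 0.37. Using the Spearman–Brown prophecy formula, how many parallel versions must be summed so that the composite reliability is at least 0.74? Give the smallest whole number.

5

k ≥ ρ*(1−ρ₁)/(ρ₁(1−ρ*)) = 0.74·0.63 / (0.37·0.26) = 4.846.
Smallest integer k = 5.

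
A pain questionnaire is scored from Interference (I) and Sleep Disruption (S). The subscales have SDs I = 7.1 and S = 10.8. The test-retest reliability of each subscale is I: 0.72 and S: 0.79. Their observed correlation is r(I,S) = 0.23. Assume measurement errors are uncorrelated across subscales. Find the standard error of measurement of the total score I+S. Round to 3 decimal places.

6.214

Var(total) = 167.05 + 35.2728 = 202.323.
True-score variance = 128.441 + 35.2728 = 163.714, so reliability = 0.8092.
Error variance = 202.323 − 163.714 = 38.6092; SEM = √38.6092 = 6.214.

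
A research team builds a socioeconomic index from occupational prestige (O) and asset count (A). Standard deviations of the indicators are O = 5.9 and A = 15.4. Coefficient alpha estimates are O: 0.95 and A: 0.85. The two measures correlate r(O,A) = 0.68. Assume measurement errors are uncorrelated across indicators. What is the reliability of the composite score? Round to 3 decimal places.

Var(O+A) = 5.9² + 15.4² + 2·[5.9·15.4·0.68] = 271.97 + 123.57 = 395.54.
With uncorrelated errors the cross-covariances are all true-score covariance, so they carry over unchanged; only the diagonal terms shrink to ρᵢσᵢ².
True-score variance = [5.9²·0.95 + 15.4²·0.85] + 123.57 = 234.656 + 123.57 = 358.225.
Reliability = 358.225 / 395.54 = 0.906.

0.906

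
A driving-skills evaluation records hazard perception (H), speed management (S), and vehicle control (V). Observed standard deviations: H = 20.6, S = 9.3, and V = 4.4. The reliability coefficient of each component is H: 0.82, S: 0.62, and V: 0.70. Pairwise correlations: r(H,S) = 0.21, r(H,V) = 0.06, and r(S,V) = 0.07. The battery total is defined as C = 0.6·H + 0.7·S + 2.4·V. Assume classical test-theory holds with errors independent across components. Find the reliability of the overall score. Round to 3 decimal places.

0.789

Var(C) = 0.6²·20.6² + 0.7²·9.3² + 2.4²·4.4² + 2·[0.42·20.6·9.3·0.21 + 1.44·20.6·4.4·0.06 + 1.68·9.3·4.4·0.07] = 306.663 + 59.0817 = 365.745.
With uncorrelated errors the cross-covariances are all true-score covariance, so they carry over unchanged; only the diagonal terms shrink to ρᵢσᵢ².
True-score variance = [0.6²·20.6²·0.82 + 0.7²·9.3²·0.62 + 2.4²·4.4²·0.70] + 59.0817 = 229.606 + 59.0817 = 288.688.
Reliability = 288.688 / 365.745 = 0.789.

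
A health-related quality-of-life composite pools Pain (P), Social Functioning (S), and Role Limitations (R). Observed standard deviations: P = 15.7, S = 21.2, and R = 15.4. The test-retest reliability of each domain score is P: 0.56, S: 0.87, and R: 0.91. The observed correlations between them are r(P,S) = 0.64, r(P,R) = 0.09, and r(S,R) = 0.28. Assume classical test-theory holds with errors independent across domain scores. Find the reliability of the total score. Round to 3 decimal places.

0.881

Var(P+S+R) = 15.7² + 21.2² + 15.4² + 2·[15.7·21.2·0.64 + 15.7·15.4·0.09 + 21.2·15.4·0.28] = 933.09 + 652.384 = 1585.47.
Under uncorrelated errors the observed covariances equal the true-score covariances, so only the own-variance terms attenuate.
True-score variance = [15.7²·0.56 + 21.2²·0.87 + 15.4²·0.91] + 652.384 = 744.863 + 652.384 = 1397.25.
Reliability = 1397.25 / 1585.47 = 0.881.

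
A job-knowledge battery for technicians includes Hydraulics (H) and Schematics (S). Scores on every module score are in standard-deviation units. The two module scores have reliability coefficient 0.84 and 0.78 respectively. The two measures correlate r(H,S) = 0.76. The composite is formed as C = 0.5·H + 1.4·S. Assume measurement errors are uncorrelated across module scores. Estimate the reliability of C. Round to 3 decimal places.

0.856

Var(C) = 0.5² + 1.4² + 2·[0.7·0.76] = 2.21 + 1.064 = 3.274.
With uncorrelated errors the cross-covariances are all true-score covariance, so they carry over unchanged; only the diagonal terms shrink to ρᵢσᵢ².
True-score variance = [0.5²·0.84 + 1.4²·0.78] + 1.064 = 1.7388 + 1.064 = 2.8028.
Reliability = 2.8028 / 3.274 = 0.856.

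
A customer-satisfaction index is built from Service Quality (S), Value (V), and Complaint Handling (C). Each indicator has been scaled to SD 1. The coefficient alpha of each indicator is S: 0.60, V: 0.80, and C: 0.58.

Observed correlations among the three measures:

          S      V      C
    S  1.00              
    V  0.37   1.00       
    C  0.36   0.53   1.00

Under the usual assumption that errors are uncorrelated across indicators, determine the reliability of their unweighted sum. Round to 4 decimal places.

Var(S+V+C) = 3 + 2·[0.37 + 0.36 + 0.53] = 3 + 2.52 = 5.52.
Under uncorrelated errors the observed covariances equal the true-score covariances, so only the own-variance terms attenuate.
True-score variance = [0.60 + 0.80 + 0.58] + 2.52 = 1.98 + 2.52 = 4.5.
Reliability = 4.5 / 5.52 = 0.8152.

0.8152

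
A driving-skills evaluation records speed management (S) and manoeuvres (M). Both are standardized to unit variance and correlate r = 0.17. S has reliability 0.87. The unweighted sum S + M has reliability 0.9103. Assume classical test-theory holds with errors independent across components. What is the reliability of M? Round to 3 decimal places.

0.920

Var(S+M) = 2 + 2·0.17 = 2.340.
True-score variance = ρ_S + ρ_M + 2·0.17, so 0.9103 = (0.87 + ρ_M + 0.34) / 2.340.
ρ_M = 0.9103·2.340 − 0.87 − 0.34 = 0.920.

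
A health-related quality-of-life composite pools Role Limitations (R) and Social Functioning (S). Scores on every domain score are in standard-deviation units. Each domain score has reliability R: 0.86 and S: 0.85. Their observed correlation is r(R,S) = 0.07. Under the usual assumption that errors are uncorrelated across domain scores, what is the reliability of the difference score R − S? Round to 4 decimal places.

Var(R−S) = 1 + 1 − 2·0.07 = 2 − 0.14 = 1.86.
Because errors are independent across components, Cov(Tᵢ,Tⱼ) = Cov(Xᵢ,Xⱼ); the off-diagonal part of the true-score variance is the same as above.
True-score variance = [0.86 + 0.85] − 0.14 = 1.71 − 0.14 = 1.57.
Reliability = 1.57 / 1.86 = 0.8441.

0.8441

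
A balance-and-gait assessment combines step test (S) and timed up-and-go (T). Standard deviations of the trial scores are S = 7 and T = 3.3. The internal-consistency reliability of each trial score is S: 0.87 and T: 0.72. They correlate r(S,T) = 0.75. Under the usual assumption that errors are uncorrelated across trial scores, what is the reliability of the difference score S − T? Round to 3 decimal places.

Var(S−T) = 7² + 3.3² − 2·7·3.3·0.75 = 59.89 − 34.65 = 25.24.
With uncorrelated errors the cross-covariances are all true-score covariance, so they carry over unchanged; only the diagonal terms shrink to ρᵢσᵢ².
True-score variance = [7²·0.87 + 3.3²·0.72] − 34.65 = 50.4708 − 34.65 = 15.8208.
Reliability = 15.8208 / 25.24 = 0.627.

0.627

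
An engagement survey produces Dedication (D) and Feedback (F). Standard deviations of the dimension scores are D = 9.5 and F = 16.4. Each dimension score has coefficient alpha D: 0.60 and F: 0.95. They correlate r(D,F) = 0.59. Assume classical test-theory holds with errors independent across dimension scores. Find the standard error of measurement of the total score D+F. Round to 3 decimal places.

Var(total) = 359.21 + 183.844 = 543.054.
True-score variance = 309.662 + 183.844 = 493.506, so reliability = 0.9088.
Error variance = 543.054 − 493.506 = 49.548; SEM = √49.548 = 7.039.

7.039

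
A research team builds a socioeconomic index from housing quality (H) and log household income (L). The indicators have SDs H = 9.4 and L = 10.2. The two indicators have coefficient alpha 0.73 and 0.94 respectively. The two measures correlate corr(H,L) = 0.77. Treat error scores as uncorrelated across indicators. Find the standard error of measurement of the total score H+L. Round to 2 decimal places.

Var(total) = 192.4 + 147.655 = 340.055.
True-score variance = 162.3 + 147.655 = 309.956, so reliability = 0.9115.
Error variance = 340.055 − 309.956 = 30.0996; SEM = √30.0996 = 5.49.

5.49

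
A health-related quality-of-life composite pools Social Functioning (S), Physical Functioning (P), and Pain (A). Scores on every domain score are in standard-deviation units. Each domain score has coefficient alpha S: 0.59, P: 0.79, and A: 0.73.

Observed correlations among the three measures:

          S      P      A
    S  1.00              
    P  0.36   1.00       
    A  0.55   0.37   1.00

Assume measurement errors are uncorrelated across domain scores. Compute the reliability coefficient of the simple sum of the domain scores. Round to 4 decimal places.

0.8399

Var(S+P+A) = 3 + 2·[0.36 + 0.55 + 0.37] = 3 + 2.56 = 5.56.
Because errors are independent across components, Cov(Tᵢ,Tⱼ) = Cov(Xᵢ,Xⱼ); the off-diagonal part of the true-score variance is the same as above.
True-score variance = [0.59 + 0.79 + 0.73] + 2.56 = 2.11 + 2.56 = 4.67.
Reliability = 4.67 / 5.56 = 0.8399.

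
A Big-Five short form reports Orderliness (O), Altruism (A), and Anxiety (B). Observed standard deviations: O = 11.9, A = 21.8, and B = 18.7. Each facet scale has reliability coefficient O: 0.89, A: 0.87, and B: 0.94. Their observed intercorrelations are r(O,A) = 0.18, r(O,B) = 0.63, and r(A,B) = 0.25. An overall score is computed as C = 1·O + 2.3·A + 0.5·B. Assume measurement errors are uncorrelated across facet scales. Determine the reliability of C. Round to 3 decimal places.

0.896

Var(C) = 11.9² + 2.3²·21.8² + 0.5²·18.7² + 2·[2.3·11.9·21.8·0.18 + 0.5·11.9·18.7·0.63 + 1.15·21.8·18.7·0.25] = 2743.05 + 589.398 = 3332.45.
With uncorrelated errors the cross-covariances are all true-score covariance, so they carry over unchanged; only the diagonal terms shrink to ρᵢσᵢ².
True-score variance = [11.9²·0.89 + 2.3²·21.8²·0.87 + 0.5²·18.7²·0.94] + 589.398 = 2395.41 + 589.398 = 2984.81.
Reliability = 2984.81 / 3332.45 = 0.896.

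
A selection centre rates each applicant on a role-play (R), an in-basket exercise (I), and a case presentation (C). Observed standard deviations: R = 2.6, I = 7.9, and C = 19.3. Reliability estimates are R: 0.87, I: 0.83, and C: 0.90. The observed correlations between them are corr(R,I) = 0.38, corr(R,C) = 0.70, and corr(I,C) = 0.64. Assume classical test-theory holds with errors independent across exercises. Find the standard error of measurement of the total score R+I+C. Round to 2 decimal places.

Var(total) = 441.66 + 281.024 = 722.684.
True-score variance = 392.923 + 281.024 = 673.947, so reliability = 0.9326.
Error variance = 722.684 − 673.947 = 48.7375; SEM = √48.7375 = 6.98.

6.98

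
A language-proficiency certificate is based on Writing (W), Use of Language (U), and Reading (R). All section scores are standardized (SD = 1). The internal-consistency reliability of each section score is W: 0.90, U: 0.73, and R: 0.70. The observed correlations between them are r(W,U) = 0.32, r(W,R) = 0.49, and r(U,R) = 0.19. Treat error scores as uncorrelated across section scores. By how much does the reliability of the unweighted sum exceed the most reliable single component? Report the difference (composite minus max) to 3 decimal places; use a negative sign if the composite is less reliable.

-0.034

Var(sum) = 3 + 2 = 5; true-score variance = 2.33 + 2 = 4.33; composite reliability = 0.8660.
Max component reliability = 0.9000.
Difference = 0.8660 − 0.9000 = -0.034.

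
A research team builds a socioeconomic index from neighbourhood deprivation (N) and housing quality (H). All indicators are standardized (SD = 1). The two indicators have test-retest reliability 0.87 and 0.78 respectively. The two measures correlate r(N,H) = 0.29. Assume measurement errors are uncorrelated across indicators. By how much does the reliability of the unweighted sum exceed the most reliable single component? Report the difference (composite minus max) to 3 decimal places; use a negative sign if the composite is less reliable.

-0.006

Var(sum) = 2 + 0.58 = 2.58; true-score variance = 1.65 + 0.58 = 2.23; composite reliability = 0.8643.
Max component reliability = 0.8700.
Difference = 0.8643 − 0.8700 = -0.006.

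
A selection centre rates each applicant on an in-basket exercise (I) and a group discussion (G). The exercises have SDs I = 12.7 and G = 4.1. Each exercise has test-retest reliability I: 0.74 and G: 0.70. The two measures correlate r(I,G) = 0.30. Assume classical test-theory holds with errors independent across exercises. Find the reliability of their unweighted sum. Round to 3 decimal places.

Var(I+G) = 12.7² + 4.1² + 2·[12.7·4.1·0.30] = 178.1 + 31.242 = 209.342.
Because errors are independent across components, Cov(Tᵢ,Tⱼ) = Cov(Xᵢ,Xⱼ); the off-diagonal part of the true-score variance is the same as above.
True-score variance = [12.7²·0.74 + 4.1²·0.70] + 31.242 = 131.122 + 31.242 = 162.364.
Reliability = 162.364 / 209.342 = 0.776.

0.776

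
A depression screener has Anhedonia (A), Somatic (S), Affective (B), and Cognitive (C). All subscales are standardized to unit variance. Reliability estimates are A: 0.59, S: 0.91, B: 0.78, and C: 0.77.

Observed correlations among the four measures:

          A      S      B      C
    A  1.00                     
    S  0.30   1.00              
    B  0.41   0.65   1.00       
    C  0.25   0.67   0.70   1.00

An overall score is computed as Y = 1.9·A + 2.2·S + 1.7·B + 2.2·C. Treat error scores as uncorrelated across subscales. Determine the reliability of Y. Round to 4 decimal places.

Var(Y) = 1.9² + 2.2² + 1.7² + 2.2² + 2·[4.18·0.30 + 3.23·0.41 + 4.18·0.25 + 3.74·0.65 + 4.84·0.67 + 3.74·0.70] = 16.18 + 23.8302 = 40.0102.
Because errors are independent across components, Cov(Tᵢ,Tⱼ) = Cov(Xᵢ,Xⱼ); the off-diagonal part of the true-score variance is the same as above.
True-score variance = [1.9²·0.59 + 2.2²·0.91 + 1.7²·0.78 + 2.2²·0.77] + 23.8302 = 12.5153 + 23.8302 = 36.3455.
Reliability = 36.3455 / 40.0102 = 0.9084.

0.9084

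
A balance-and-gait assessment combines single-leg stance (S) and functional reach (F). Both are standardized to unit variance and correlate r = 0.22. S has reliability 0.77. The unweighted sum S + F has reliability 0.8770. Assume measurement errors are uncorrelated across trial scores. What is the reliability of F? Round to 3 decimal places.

Var(S+F) = 2 + 2·0.22 = 2.440.
True-score variance = ρ_S + ρ_F + 2·0.22, so 0.8770 = (0.77 + ρ_F + 0.44) / 2.440.
ρ_F = 0.8770·2.440 − 0.77 − 0.44 = 0.930.

0.930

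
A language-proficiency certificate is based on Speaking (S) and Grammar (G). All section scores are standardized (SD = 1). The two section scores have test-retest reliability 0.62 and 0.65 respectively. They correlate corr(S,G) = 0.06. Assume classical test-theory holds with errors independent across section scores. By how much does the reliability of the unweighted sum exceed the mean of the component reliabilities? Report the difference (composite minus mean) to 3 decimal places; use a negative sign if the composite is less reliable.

Var(sum) = 2 + 0.12 = 2.12; true-score variance = 1.27 + 0.12 = 1.39; composite reliability = 0.6557.
Mean component reliability = 0.6350.
Difference = 0.6557 − 0.6350 = 0.021.

0.021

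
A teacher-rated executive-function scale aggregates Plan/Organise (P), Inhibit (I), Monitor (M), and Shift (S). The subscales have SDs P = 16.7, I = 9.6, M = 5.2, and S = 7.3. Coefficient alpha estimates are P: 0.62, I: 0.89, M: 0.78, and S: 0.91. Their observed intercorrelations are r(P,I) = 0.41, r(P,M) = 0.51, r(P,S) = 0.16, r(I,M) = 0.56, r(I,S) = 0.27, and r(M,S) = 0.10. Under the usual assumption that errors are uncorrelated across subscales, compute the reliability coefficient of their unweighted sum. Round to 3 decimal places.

Var(P+I+M+S) = 16.7² + 9.6² + 5.2² + 7.3² + 2·[16.7·9.6·0.41 + 16.7·5.2·0.51 + 16.7·7.3·0.16 + 9.6·5.2·0.56 + 9.6·7.3·0.27 + 5.2·7.3·0.10] = 451.38 + 360.396 = 811.776.
With uncorrelated errors the cross-covariances are all true-score covariance, so they carry over unchanged; only the diagonal terms shrink to ρᵢσᵢ².
True-score variance = [16.7²·0.62 + 9.6²·0.89 + 5.2²·0.78 + 7.3²·0.91] + 360.396 = 324.519 + 360.396 = 684.915.
Reliability = 684.915 / 811.776 = 0.844.

0.844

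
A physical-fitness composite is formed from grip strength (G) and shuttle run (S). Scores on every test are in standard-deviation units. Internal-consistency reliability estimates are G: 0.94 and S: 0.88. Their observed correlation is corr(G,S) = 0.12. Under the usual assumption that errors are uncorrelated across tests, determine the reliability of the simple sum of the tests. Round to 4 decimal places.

Var(G+S) = 2 + 2·[0.12] = 2 + 0.24 = 2.24.
Under uncorrelated errors the observed covariances equal the true-score covariances, so only the own-variance terms attenuate.
True-score variance = [0.94 + 0.88] + 0.24 = 1.82 + 0.24 = 2.06.
Reliability = 2.06 / 2.24 = 0.9196.

0.9196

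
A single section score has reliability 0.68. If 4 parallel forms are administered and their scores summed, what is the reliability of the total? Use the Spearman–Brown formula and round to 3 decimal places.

ρ_k = kρ / (1 + (k−1)ρ) = 4·0.68 / (1 + 3·0.68) = 2.720 / 3.040 = 0.895.

0.895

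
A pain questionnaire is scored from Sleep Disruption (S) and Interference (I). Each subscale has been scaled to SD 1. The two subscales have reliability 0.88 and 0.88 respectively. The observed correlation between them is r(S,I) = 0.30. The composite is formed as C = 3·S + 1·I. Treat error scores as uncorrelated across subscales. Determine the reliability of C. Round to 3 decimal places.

0.898

Var(C) = 3² + 1 + 2·[3·0.30] = 10 + 1.8 = 11.8.
Because errors are independent across components, Cov(Tᵢ,Tⱼ) = Cov(Xᵢ,Xⱼ); the off-diagonal part of the true-score variance is the same as above.
True-score variance = [3²·0.88 + 0.88] + 1.8 = 8.8 + 1.8 = 10.6.
Reliability = 10.6 / 11.8 = 0.898.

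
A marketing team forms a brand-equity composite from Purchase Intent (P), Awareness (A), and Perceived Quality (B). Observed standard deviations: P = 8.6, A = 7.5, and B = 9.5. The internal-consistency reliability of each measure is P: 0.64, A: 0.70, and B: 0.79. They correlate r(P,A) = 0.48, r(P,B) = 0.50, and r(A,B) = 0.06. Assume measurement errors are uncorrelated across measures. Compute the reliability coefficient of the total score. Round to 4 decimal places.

0.8324

Var(P+A+B) = 8.6² + 7.5² + 9.5² + 2·[8.6·7.5·0.48 + 8.6·9.5·0.50 + 7.5·9.5·0.06] = 220.46 + 152.17 = 372.63.
Under uncorrelated errors the observed covariances equal the true-score covariances, so only the own-variance terms attenuate.
True-score variance = [8.6²·0.64 + 7.5²·0.70 + 9.5²·0.79] + 152.17 = 158.007 + 152.17 = 310.177.
Reliability = 310.177 / 372.63 = 0.8324.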